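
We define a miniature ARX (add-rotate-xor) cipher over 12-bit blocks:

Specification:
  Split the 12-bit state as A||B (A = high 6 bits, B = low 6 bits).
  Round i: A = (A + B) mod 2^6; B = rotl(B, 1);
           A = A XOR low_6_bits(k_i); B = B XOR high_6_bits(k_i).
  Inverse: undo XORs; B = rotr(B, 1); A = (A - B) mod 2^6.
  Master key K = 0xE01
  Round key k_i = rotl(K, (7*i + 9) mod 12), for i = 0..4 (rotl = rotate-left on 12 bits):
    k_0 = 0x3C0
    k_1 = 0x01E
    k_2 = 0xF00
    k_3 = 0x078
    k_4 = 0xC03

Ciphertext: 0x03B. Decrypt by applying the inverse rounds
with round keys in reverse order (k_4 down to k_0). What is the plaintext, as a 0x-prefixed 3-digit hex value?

s_0 = ciphertext = 0x03B
s_1 = InvRound(s_0, k_4) = 0x7A5
s_2 = InvRound(s_1, k_3) = 0x512
s_3 = InvRound(s_2, k_2) = 0xF57
s_4 = InvRound(s_3, k_1) = 0xE2B
s_5 = InvRound(s_4, k_0) = 0x992

0x992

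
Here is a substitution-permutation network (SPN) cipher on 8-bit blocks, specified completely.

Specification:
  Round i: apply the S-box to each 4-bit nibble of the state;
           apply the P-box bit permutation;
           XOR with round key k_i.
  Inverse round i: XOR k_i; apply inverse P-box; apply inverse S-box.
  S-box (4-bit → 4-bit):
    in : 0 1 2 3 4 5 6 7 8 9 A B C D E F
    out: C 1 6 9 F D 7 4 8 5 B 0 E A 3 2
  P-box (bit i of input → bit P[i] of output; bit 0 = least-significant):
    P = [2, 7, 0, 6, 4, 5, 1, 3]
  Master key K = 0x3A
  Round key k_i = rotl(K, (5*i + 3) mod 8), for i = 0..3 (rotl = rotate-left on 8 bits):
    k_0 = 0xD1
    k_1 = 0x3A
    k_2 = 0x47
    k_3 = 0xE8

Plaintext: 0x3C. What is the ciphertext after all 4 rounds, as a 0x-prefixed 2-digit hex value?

s_0 = plaintext = 0x3C
s_1 = Round(s_0, k_0) = 0x08
s_2 = Round(s_1, k_1) = 0x70
s_3 = Round(s_2, k_2) = 0x04
s_4 = Round(s_3, k_3) = 0x27

0x27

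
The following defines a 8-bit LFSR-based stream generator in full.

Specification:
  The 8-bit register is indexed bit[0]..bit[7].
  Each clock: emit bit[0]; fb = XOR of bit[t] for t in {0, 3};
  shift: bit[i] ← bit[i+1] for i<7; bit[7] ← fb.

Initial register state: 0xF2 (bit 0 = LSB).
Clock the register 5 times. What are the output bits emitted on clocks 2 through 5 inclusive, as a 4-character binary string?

reg_0 = 0xF2
clock 1: out=0, reg = 0x79
clock 2: out=1, reg = 0x3C
clock 3: out=0, reg = 0x9E
clock 4: out=0, reg = 0xCF
clock 5: out=1, reg = 0x67

1001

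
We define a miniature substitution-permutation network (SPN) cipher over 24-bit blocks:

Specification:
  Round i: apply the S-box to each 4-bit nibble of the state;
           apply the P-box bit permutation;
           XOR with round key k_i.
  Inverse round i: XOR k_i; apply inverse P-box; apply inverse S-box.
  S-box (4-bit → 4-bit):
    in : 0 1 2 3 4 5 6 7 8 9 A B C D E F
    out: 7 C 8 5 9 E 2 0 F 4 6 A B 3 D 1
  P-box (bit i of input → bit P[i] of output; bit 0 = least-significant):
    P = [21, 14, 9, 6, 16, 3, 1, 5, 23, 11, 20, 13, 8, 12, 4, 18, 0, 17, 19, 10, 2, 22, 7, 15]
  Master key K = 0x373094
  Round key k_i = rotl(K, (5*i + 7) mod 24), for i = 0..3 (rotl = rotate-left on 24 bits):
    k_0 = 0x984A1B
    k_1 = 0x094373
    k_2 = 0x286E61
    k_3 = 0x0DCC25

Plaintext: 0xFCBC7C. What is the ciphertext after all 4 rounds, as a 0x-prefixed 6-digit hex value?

0xD219FB

s_0 = plaintext = 0xFCBC7C
s_1 = Round(s_0, k_0) = 0x3E365E
s_2 = Round(s_1, k_1) = 0x214C8C
s_3 = Round(s_2, k_2) = 0x85830B
s_4 = Round(s_3, k_3) = 0xD219FB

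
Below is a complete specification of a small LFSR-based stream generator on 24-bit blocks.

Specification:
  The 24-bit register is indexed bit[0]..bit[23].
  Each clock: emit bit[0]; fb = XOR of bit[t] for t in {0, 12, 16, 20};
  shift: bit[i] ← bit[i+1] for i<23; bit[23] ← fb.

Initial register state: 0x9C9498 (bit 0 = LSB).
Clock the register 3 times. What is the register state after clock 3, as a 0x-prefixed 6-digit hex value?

0x939293

reg_0 = 0x9C9498
clock 1: out=0, reg = 0x4E4A4C
clock 2: out=0, reg = 0x272526
clock 3: out=0, reg = 0x939293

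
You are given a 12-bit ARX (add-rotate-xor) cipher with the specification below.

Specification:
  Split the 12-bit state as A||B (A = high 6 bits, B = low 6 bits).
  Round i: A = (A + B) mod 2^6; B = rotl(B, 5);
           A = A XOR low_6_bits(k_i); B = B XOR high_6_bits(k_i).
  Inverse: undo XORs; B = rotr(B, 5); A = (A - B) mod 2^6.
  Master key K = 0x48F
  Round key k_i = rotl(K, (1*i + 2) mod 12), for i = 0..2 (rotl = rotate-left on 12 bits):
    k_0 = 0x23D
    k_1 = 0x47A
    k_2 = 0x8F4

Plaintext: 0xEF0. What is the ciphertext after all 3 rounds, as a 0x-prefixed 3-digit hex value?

0x04F

s_0 = plaintext = 0xEF0
s_1 = Round(s_0, k_0) = 0x590
s_2 = Round(s_1, k_1) = 0x719
s_3 = Round(s_2, k_2) = 0x04F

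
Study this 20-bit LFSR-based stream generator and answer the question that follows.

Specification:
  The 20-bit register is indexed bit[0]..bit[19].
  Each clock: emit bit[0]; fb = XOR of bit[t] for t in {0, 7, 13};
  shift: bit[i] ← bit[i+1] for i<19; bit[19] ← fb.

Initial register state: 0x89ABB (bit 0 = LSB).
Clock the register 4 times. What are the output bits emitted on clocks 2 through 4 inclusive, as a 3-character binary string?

101

reg_0 = 0x89ABB
clock 1: out=1, reg = 0x44D5D
clock 2: out=1, reg = 0xA26AE
clock 3: out=0, reg = 0x51357
clock 4: out=1, reg = 0xA89AB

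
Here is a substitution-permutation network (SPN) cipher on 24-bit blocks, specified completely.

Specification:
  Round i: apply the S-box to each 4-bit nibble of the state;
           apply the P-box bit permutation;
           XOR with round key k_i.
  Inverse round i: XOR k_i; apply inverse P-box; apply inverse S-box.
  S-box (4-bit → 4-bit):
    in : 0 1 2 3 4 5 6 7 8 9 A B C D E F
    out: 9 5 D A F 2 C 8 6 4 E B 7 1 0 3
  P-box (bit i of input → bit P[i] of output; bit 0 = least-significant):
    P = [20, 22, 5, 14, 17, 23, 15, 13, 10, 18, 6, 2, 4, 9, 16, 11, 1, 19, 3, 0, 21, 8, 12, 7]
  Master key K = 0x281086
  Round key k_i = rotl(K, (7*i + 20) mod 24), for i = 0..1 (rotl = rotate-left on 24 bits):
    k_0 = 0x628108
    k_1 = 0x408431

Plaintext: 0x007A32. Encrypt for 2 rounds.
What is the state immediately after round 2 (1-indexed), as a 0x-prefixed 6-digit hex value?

0x308478

s_0 = plaintext = 0x007A32
s_1 = Round(s_0, k_0) = 0xD6E9EF
s_2 = Round(s_1, k_1) = 0x308478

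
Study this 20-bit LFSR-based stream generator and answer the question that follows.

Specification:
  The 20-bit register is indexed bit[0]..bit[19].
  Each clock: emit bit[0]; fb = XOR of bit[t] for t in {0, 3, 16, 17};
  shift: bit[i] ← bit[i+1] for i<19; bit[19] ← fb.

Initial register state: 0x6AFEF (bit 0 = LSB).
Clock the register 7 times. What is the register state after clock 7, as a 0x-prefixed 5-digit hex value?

reg_0 = 0x6AFEF
clock 1: out=1, reg = 0xB57F7
clock 2: out=1, reg = 0xDABFB
clock 3: out=1, reg = 0xED5FD
clock 4: out=1, reg = 0xF6AFE
clock 5: out=0, reg = 0xFB57F
clock 6: out=1, reg = 0x7DABF
clock 7: out=1, reg = 0x3ED5F

0x3ED5F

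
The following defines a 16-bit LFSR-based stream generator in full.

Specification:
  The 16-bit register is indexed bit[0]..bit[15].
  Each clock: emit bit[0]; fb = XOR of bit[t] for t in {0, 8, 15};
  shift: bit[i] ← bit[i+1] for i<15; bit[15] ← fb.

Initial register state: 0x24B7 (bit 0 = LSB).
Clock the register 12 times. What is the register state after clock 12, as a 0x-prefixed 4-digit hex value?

0x3712

reg_0 = 0x24B7
clock 1: out=1, reg = 0x925B
clock 2: out=1, reg = 0x492D
clock 3: out=1, reg = 0x2496
clock 4: out=0, reg = 0x124B
clock 5: out=1, reg = 0x8925
clock 6: out=1, reg = 0xC492
clock 7: out=0, reg = 0xE249
clock 8: out=1, reg = 0x7124
clock 9: out=0, reg = 0xB892
clock 10: out=0, reg = 0xDC49
clock 11: out=1, reg = 0x6E24
clock 12: out=0, reg = 0x3712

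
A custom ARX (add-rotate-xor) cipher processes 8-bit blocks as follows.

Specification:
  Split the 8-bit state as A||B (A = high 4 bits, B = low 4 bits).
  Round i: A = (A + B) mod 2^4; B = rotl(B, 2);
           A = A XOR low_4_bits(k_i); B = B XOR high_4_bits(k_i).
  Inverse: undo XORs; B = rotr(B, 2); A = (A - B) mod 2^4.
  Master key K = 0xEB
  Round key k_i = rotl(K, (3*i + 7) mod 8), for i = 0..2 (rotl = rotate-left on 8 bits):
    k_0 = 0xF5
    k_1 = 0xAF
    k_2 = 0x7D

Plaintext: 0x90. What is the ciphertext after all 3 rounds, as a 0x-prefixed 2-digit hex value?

s_0 = plaintext = 0x90
s_1 = Round(s_0, k_0) = 0xCF
s_2 = Round(s_1, k_1) = 0x45
s_3 = Round(s_2, k_2) = 0x42

0x42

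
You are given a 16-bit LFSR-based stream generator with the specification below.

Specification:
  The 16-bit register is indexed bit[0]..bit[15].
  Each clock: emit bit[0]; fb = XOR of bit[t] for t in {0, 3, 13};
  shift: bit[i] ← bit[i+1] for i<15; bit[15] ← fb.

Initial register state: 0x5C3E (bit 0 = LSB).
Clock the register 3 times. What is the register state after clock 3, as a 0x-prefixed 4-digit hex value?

0x6B87

reg_0 = 0x5C3E
clock 1: out=0, reg = 0xAE1F
clock 2: out=1, reg = 0xD70F
clock 3: out=1, reg = 0x6B87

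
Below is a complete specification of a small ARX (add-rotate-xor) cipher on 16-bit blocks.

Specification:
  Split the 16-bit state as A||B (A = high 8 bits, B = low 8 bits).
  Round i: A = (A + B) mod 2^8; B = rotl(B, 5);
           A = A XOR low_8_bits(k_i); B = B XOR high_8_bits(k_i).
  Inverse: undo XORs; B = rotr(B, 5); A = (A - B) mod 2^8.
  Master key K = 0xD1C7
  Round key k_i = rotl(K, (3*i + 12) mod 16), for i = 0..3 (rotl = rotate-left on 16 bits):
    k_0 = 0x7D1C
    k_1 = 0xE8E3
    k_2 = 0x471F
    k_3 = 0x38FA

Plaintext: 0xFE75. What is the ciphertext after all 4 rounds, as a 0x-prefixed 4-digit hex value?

0xBB9A

s_0 = plaintext = 0xFE75
s_1 = Round(s_0, k_0) = 0x6FD3
s_2 = Round(s_1, k_1) = 0xA192
s_3 = Round(s_2, k_2) = 0x2C15
s_4 = Round(s_3, k_3) = 0xBB9A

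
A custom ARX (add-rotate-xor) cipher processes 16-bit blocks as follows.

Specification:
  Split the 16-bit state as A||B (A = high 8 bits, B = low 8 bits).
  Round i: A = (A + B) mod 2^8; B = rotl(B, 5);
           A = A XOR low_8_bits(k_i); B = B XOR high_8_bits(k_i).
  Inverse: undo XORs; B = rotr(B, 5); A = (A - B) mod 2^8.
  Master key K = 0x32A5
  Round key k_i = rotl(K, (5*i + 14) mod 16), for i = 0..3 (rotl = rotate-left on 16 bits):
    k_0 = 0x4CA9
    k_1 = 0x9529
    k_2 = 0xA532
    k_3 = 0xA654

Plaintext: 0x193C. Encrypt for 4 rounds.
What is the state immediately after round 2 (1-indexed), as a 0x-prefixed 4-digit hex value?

s_0 = plaintext = 0x193C
s_1 = Round(s_0, k_0) = 0xFCCB
s_2 = Round(s_1, k_1) = 0xEEEC
s_3 = Round(s_2, k_2) = 0xE838
s_4 = Round(s_3, k_3) = 0x74A1

0xEEEC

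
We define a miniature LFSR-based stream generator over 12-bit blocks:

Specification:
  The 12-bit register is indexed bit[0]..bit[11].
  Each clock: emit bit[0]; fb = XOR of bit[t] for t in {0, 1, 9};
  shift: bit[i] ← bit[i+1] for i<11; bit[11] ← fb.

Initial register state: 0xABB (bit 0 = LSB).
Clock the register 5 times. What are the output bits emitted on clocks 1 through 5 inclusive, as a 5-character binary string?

reg_0 = 0xABB
clock 1: out=1, reg = 0xD5D
clock 2: out=1, reg = 0xEAE
clock 3: out=0, reg = 0x757
clock 4: out=1, reg = 0xBAB
clock 5: out=1, reg = 0xDD5

11011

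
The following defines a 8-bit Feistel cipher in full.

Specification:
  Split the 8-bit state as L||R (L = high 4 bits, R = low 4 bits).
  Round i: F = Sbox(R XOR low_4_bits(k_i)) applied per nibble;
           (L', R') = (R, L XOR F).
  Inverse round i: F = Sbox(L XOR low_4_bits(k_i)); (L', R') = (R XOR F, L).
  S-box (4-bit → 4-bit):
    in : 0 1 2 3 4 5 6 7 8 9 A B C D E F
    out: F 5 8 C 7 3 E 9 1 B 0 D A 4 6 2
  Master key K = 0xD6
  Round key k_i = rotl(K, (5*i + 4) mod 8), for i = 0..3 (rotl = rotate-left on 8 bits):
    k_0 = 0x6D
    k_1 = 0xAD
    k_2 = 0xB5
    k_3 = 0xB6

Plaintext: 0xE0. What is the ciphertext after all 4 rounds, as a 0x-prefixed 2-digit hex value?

s_0 = plaintext = 0xE0
s_1 = Round(s_0, k_0) = 0x0A
s_2 = Round(s_1, k_1) = 0xA9
s_3 = Round(s_2, k_2) = 0x90
s_4 = Round(s_3, k_3) = 0x07

0x07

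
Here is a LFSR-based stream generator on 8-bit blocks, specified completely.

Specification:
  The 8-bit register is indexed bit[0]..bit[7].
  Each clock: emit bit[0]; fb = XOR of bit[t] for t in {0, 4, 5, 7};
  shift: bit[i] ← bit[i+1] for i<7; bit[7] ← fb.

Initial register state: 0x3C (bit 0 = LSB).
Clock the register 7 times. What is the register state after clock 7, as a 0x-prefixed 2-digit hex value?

0x74

reg_0 = 0x3C
clock 1: out=0, reg = 0x1E
clock 2: out=0, reg = 0x8F
clock 3: out=1, reg = 0x47
clock 4: out=1, reg = 0xA3
clock 5: out=1, reg = 0xD1
clock 6: out=1, reg = 0xE8
clock 7: out=0, reg = 0x74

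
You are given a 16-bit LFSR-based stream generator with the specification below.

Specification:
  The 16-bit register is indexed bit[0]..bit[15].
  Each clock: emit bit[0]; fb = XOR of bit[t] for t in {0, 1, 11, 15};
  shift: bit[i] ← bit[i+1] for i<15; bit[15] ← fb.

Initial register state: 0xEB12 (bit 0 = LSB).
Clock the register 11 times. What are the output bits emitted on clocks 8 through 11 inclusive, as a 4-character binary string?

0110

reg_0 = 0xEB12
clock 1: out=0, reg = 0xF589
clock 2: out=1, reg = 0x7AC4
clock 3: out=0, reg = 0xBD62
clock 4: out=0, reg = 0xDEB1
clock 5: out=1, reg = 0xEF58
clock 6: out=0, reg = 0x77AC
clock 7: out=0, reg = 0x3BD6
clock 8: out=0, reg = 0x1DEB
clock 9: out=1, reg = 0x8EF5
clock 10: out=1, reg = 0xC77A
clock 11: out=0, reg = 0x63BD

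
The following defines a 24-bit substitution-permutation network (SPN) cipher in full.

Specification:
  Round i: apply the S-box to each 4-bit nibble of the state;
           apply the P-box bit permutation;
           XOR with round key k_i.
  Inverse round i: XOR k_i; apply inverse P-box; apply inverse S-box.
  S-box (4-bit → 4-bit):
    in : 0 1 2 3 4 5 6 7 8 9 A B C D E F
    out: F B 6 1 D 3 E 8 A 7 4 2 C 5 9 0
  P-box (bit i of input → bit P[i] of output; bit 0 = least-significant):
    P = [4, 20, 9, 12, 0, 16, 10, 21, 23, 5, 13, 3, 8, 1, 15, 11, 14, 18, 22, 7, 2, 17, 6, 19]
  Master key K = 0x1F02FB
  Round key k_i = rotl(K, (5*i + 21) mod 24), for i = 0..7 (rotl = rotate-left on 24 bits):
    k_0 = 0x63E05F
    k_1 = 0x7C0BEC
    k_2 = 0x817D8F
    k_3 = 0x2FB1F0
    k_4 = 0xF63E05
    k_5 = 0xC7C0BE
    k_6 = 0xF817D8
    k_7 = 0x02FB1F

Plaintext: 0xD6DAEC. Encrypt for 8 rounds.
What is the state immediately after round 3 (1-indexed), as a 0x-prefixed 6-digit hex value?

0x90D005

s_0 = plaintext = 0xD6DAEC
s_1 = Round(s_0, k_0) = 0x07539A
s_2 = Round(s_1, k_1) = 0xF70C2B
s_3 = Round(s_2, k_2) = 0x90D005
s_4 = Round(s_3, k_3) = 0xD8540D
s_5 = Round(s_4, k_4) = 0x5319DA
s_6 = Round(s_5, k_5) = 0x45AF99
s_7 = Round(s_6, k_6) = 0xE5D18D
s_8 = Round(s_7, k_7) = 0xAF3823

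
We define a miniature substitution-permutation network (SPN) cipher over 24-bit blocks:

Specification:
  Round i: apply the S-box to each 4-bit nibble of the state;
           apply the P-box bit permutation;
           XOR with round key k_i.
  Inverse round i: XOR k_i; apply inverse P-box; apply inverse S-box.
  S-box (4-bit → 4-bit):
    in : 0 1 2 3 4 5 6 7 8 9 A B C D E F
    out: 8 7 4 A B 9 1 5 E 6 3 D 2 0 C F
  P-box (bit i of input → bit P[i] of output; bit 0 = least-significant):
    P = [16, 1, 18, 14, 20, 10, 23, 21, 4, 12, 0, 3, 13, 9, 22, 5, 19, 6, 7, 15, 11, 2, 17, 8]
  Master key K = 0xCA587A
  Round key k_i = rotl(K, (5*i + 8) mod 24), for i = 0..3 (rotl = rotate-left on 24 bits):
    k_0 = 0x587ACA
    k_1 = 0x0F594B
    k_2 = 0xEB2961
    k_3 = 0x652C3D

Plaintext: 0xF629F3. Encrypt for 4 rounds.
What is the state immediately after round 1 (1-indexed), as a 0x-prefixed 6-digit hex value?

0xA227CD

s_0 = plaintext = 0xF629F3
s_1 = Round(s_0, k_0) = 0xA227CD
s_2 = Round(s_1, k_1) = 0x4F55DE
s_3 = Round(s_2, k_2) = 0xE7C09D
s_4 = Round(s_3, k_3) = 0xEF2BB5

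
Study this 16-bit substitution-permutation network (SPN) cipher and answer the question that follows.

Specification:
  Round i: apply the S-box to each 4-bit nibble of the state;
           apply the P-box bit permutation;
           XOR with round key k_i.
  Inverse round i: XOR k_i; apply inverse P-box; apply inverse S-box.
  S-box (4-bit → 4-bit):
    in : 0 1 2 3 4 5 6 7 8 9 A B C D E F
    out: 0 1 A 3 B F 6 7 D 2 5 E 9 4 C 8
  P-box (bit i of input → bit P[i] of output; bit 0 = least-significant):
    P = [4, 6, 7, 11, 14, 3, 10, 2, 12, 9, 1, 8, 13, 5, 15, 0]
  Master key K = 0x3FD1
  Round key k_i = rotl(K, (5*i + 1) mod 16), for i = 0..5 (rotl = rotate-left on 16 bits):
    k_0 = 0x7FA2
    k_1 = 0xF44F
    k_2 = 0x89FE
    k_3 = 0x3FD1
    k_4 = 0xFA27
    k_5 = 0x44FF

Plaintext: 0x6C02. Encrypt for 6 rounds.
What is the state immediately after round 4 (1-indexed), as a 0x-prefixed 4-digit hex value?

0xD7CD

s_0 = plaintext = 0x6C02
s_1 = Round(s_0, k_0) = 0xE6C2
s_2 = Round(s_1, k_1) = 0x3E08
s_3 = Round(s_2, k_2) = 0xA04C
s_4 = Round(s_3, k_3) = 0xD7CD
s_5 = Round(s_4, k_4) = 0x28A1
s_6 = Round(s_5, k_5) = 0x11CC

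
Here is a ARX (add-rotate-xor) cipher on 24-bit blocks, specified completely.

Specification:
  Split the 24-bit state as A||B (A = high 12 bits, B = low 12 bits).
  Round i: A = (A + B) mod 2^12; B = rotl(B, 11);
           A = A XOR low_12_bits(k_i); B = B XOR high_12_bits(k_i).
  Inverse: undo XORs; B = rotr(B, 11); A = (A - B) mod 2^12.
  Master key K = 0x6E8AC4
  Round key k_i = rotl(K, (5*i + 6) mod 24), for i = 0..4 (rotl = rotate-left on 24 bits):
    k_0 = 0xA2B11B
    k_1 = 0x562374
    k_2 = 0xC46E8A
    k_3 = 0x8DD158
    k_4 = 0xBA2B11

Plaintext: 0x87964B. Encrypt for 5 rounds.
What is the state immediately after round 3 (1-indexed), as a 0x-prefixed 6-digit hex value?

0x7F46B4

s_0 = plaintext = 0x87964B
s_1 = Round(s_0, k_0) = 0xFDF10E
s_2 = Round(s_1, k_1) = 0x3995E5
s_3 = Round(s_2, k_2) = 0x7F46B4
s_4 = Round(s_3, k_3) = 0xFF0B87
s_5 = Round(s_4, k_4) = 0x066661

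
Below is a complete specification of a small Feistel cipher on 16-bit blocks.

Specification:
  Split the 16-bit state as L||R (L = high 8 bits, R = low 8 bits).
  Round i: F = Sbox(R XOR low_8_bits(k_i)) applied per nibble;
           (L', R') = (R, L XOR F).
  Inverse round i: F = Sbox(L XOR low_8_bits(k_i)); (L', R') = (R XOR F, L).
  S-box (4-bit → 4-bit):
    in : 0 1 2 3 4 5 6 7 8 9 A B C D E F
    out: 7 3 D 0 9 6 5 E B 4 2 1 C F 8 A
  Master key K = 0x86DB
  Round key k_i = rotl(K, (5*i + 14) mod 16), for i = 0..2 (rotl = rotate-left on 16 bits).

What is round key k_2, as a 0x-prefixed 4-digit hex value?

0xDB86

K = 0x86DB
k_0 = rotl(K, (5*0+14) mod 16) = rotl(K, 14) = 0xE1B6
k_1 = rotl(K, (5*1+14) mod 16) = rotl(K, 3) = 0x36DC
k_2 = rotl(K, (5*2+14) mod 16) = rotl(K, 8) = 0xDB86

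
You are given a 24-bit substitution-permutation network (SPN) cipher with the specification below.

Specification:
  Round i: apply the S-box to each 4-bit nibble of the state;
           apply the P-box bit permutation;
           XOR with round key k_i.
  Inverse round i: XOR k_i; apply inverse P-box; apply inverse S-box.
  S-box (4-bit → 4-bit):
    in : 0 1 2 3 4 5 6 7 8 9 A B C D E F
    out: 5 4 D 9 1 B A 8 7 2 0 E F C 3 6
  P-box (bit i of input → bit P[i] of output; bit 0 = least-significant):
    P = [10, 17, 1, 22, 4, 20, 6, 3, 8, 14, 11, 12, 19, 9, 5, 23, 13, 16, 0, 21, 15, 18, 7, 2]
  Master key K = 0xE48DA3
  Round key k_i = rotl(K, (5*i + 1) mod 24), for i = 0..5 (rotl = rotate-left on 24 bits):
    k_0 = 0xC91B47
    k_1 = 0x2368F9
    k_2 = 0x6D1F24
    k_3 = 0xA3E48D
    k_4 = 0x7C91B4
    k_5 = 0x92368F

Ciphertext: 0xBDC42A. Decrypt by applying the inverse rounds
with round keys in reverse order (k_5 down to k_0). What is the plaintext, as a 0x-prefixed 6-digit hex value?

0xBE032A

s_0 = ciphertext = 0xBDC42A
s_1 = InvRound(s_0, k_5) = 0xCC86A9
s_2 = InvRound(s_1, k_4) = 0x7D6354
s_3 = InvRound(s_2, k_3) = 0x8154C5
s_4 = InvRound(s_3, k_2) = 0xFDC817
s_5 = InvRound(s_4, k_1) = 0xC42ABB
s_6 = InvRound(s_5, k_0) = 0xBE032A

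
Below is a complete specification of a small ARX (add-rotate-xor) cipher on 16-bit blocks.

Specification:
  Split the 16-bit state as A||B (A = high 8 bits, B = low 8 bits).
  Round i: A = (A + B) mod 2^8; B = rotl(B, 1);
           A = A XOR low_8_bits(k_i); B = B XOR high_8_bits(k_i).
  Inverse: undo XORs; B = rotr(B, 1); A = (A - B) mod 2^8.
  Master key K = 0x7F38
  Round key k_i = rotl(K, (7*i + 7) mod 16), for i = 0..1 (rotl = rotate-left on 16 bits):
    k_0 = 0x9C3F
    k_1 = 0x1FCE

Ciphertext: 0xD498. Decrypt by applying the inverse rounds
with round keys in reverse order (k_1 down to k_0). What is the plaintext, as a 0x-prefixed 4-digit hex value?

s_0 = ciphertext = 0xD498
s_1 = InvRound(s_0, k_1) = 0x57C3
s_2 = InvRound(s_1, k_0) = 0xB9AF

0xB9AF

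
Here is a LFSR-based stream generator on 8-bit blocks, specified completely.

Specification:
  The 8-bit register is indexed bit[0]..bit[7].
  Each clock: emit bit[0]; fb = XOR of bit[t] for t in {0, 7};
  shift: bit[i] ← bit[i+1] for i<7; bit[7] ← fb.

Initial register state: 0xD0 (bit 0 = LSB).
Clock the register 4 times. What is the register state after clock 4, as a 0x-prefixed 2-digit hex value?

reg_0 = 0xD0
clock 1: out=0, reg = 0xE8
clock 2: out=0, reg = 0xF4
clock 3: out=0, reg = 0xFA
clock 4: out=0, reg = 0xFD

0xFD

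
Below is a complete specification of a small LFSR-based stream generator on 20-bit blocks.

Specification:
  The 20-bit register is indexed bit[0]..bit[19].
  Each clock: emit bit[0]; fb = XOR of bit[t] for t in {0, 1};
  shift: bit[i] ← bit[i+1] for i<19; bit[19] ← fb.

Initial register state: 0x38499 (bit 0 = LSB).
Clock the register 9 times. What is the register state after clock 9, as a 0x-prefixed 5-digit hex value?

0x6A9C2

reg_0 = 0x38499
clock 1: out=1, reg = 0x9C24C
clock 2: out=0, reg = 0x4E126
clock 3: out=0, reg = 0xA7093
clock 4: out=1, reg = 0x53849
clock 5: out=1, reg = 0xA9C24
clock 6: out=0, reg = 0x54E12
clock 7: out=0, reg = 0xAA709
clock 8: out=1, reg = 0xD5384
clock 9: out=0, reg = 0x6A9C2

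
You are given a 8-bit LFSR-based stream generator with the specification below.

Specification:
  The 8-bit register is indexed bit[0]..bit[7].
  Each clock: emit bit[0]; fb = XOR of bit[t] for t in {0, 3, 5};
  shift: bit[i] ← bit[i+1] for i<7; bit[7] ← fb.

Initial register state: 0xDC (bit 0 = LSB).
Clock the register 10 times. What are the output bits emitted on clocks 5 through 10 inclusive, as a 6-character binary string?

101110

reg_0 = 0xDC
clock 1: out=0, reg = 0xEE
clock 2: out=0, reg = 0x77
clock 3: out=1, reg = 0x3B
clock 4: out=1, reg = 0x9D
clock 5: out=1, reg = 0x4E
clock 6: out=0, reg = 0xA7
clock 7: out=1, reg = 0x53
clock 8: out=1, reg = 0xA9
clock 9: out=1, reg = 0xD4
clock 10: out=0, reg = 0x6A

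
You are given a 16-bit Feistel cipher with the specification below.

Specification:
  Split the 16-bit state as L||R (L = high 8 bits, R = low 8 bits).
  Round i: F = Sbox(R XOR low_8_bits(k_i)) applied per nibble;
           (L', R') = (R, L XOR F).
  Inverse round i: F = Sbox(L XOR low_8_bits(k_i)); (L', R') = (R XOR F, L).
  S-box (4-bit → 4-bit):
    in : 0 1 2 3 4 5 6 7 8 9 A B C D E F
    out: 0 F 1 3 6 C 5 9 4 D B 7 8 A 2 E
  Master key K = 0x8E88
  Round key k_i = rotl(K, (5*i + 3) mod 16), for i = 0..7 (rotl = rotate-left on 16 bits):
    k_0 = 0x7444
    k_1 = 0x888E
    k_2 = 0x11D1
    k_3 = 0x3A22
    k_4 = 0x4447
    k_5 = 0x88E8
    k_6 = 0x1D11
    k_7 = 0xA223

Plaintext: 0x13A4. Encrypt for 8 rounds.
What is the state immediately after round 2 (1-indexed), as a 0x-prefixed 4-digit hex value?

0x33DE

s_0 = plaintext = 0x13A4
s_1 = Round(s_0, k_0) = 0xA433
s_2 = Round(s_1, k_1) = 0x33DE
s_3 = Round(s_2, k_2) = 0xDE3D
s_4 = Round(s_3, k_3) = 0x3D20
s_5 = Round(s_4, k_4) = 0x2064
s_6 = Round(s_5, k_5) = 0x6468
s_7 = Round(s_6, k_6) = 0x68F9
s_8 = Round(s_7, k_7) = 0xF9C3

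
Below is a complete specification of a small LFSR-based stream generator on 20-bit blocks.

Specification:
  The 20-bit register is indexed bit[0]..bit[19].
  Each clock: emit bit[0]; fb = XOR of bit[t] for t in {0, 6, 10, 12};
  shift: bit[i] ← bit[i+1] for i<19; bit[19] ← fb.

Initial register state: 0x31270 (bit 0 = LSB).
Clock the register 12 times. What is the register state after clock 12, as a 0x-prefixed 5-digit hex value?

reg_0 = 0x31270
clock 1: out=0, reg = 0x18938
clock 2: out=0, reg = 0x0C49C
clock 3: out=0, reg = 0x8624E
clock 4: out=0, reg = 0xC3127
clock 5: out=1, reg = 0x61893
clock 6: out=1, reg = 0x30C49
clock 7: out=1, reg = 0x98624
clock 8: out=0, reg = 0xCC312
clock 9: out=0, reg = 0x66189
clock 10: out=1, reg = 0xB30C4
clock 11: out=0, reg = 0x59862
clock 12: out=0, reg = 0x2CC31

0x2CC31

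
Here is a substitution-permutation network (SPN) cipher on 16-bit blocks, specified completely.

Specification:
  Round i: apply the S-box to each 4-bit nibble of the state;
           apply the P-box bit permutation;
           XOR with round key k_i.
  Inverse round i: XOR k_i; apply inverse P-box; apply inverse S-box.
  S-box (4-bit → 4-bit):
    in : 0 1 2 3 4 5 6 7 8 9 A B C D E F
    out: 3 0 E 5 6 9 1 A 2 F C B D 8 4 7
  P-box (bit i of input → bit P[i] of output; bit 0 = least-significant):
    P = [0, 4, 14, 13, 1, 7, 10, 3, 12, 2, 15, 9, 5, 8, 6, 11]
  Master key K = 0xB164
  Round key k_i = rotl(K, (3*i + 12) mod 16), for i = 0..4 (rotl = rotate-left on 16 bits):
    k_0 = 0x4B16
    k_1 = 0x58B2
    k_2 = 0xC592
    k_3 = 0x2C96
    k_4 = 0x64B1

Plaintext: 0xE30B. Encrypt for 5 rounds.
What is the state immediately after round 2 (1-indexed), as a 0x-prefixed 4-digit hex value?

0x6FDD

s_0 = plaintext = 0xE30B
s_1 = Round(s_0, k_0) = 0xFBC5
s_2 = Round(s_1, k_1) = 0x6FDD
s_3 = Round(s_2, k_2) = 0x75BE
s_4 = Round(s_3, k_3) = 0x771C
s_5 = Round(s_4, k_4) = 0x0FB4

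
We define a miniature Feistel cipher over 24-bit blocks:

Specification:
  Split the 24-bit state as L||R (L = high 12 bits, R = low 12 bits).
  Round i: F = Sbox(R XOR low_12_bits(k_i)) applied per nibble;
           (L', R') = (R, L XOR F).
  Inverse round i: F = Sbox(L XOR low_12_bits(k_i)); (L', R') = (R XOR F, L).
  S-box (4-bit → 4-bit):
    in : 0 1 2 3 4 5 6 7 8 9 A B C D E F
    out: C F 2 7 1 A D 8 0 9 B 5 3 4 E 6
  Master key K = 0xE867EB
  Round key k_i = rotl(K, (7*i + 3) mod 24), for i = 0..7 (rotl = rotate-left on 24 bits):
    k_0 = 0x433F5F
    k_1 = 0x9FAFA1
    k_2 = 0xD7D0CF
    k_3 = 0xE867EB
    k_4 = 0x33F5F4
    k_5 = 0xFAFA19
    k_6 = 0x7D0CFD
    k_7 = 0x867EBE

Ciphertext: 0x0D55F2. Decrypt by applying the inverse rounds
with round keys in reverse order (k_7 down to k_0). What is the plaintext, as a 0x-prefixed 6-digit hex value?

s_0 = ciphertext = 0x0D55F2
s_1 = InvRound(s_0, k_7) = 0xB270D5
s_2 = InvRound(s_1, k_6) = 0x89EB27
s_3 = InvRound(s_2, k_5) = 0x92F89E
s_4 = InvRound(s_3, k_4) = 0xBDB92F
s_5 = InvRound(s_4, k_3) = 0xA53BDB
s_6 = InvRound(s_5, k_2) = 0x048A53
s_7 = InvRound(s_6, k_1) = 0xCBA048
s_8 = InvRound(s_7, k_0) = 0x7A2CBA

0x7A2CBA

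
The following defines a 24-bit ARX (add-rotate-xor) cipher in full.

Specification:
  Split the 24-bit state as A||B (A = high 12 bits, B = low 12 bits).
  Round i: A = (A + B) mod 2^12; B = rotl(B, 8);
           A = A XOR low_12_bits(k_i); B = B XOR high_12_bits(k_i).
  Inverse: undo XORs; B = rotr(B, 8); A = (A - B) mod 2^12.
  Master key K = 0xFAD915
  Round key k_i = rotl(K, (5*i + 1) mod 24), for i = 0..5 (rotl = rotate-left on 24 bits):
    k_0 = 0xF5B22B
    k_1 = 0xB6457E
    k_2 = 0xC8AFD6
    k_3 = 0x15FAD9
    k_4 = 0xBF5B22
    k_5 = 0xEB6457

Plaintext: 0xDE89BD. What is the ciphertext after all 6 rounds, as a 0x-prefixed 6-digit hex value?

0x620AC6

s_0 = plaintext = 0xDE89BD
s_1 = Round(s_0, k_0) = 0x58E2C0
s_2 = Round(s_1, k_1) = 0xD30B48
s_3 = Round(s_2, k_2) = 0x7AE43E
s_4 = Round(s_3, k_3) = 0x135F1C
s_5 = Round(s_4, k_4) = 0xB73704
s_6 = Round(s_5, k_5) = 0x620AC6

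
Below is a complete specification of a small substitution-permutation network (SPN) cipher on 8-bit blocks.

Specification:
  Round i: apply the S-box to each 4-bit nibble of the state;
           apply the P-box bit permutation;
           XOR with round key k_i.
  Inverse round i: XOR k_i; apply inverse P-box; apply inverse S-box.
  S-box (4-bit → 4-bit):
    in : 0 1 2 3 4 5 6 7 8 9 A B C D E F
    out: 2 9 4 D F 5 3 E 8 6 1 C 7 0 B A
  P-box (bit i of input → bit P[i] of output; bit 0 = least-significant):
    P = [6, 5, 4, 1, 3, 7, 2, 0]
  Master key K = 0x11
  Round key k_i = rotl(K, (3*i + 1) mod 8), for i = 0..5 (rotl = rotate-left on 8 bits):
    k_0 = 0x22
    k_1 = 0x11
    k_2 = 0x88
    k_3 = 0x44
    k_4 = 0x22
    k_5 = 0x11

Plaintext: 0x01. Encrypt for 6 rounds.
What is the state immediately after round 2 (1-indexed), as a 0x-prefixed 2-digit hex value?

s_0 = plaintext = 0x01
s_1 = Round(s_0, k_0) = 0xE0
s_2 = Round(s_1, k_1) = 0xB8
s_3 = Round(s_2, k_2) = 0x8F
s_4 = Round(s_3, k_3) = 0x67
s_5 = Round(s_4, k_4) = 0x98
s_6 = Round(s_5, k_5) = 0x97

0xB8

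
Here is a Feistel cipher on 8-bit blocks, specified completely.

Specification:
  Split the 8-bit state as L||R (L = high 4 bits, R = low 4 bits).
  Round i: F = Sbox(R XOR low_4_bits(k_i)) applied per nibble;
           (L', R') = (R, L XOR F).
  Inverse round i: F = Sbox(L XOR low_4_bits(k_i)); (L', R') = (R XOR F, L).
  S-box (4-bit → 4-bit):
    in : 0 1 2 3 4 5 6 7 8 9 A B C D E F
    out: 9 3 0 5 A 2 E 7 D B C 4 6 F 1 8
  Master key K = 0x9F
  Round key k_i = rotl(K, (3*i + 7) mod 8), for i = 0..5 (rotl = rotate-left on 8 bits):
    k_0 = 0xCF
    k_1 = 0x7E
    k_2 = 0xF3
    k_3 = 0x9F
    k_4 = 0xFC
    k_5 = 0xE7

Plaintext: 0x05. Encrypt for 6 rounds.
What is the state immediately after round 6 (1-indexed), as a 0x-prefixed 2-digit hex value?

0xCE

s_0 = plaintext = 0x05
s_1 = Round(s_0, k_0) = 0x5C
s_2 = Round(s_1, k_1) = 0xC5
s_3 = Round(s_2, k_2) = 0x52
s_4 = Round(s_3, k_3) = 0x2A
s_5 = Round(s_4, k_4) = 0xAC
s_6 = Round(s_5, k_5) = 0xCE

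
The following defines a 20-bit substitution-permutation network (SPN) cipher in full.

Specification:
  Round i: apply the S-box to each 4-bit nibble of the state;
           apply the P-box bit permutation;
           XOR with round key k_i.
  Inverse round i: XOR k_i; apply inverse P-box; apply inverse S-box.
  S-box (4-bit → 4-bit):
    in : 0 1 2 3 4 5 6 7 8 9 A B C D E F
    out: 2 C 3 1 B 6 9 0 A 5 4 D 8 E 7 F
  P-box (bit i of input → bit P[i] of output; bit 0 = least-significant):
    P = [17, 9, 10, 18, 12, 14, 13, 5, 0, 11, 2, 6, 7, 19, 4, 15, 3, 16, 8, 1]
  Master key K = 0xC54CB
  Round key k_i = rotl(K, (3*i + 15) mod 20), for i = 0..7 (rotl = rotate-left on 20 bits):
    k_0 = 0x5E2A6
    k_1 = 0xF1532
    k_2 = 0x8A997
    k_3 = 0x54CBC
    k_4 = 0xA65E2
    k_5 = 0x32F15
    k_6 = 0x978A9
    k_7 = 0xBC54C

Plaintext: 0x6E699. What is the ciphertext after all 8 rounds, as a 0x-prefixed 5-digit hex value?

s_0 = plaintext = 0x6E699
s_1 = Round(s_0, k_0) = 0xFD67D
s_2 = Round(s_1, k_1) = 0x29269
s_3 = Round(s_2, k_2) = 0xBB52E
s_4 = Round(s_3, k_3) = 0x79322
s_5 = Round(s_4, k_4) = 0x83773
s_6 = Round(s_5, k_5) = 0x02F97
s_7 = Round(s_6, k_6) = 0x0406C
s_8 = Round(s_7, k_7) = 0x65DEC

0x65DEC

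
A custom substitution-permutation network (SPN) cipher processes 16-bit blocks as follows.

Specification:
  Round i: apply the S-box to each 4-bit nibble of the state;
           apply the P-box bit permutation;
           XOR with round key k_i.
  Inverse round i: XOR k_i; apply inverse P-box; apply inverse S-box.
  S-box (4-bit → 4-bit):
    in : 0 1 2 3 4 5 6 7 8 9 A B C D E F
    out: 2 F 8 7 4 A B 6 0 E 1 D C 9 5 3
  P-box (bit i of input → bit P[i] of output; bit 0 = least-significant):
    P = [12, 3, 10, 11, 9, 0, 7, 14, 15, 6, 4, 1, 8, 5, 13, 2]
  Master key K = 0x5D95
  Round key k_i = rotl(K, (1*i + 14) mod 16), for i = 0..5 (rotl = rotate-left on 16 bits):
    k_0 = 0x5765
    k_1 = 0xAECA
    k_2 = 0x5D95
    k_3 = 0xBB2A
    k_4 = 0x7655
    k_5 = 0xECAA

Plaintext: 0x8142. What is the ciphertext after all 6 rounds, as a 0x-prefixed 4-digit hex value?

0xE8B6

s_0 = plaintext = 0x8142
s_1 = Round(s_0, k_0) = 0xDFB7
s_2 = Round(s_1, k_1) = 0x6906
s_3 = Round(s_2, k_2) = 0x44EA
s_4 = Round(s_3, k_3) = 0x89BA
s_5 = Round(s_4, k_4) = 0x2487
s_6 = Round(s_5, k_5) = 0xE8B6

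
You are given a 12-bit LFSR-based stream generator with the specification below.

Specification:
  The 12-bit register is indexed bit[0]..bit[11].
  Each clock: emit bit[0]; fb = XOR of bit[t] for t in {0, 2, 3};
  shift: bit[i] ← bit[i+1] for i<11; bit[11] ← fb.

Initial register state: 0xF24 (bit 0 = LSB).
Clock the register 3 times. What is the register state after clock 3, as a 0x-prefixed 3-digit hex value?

reg_0 = 0xF24
clock 1: out=0, reg = 0xF92
clock 2: out=0, reg = 0x7C9
clock 3: out=1, reg = 0x3E4

0x3E4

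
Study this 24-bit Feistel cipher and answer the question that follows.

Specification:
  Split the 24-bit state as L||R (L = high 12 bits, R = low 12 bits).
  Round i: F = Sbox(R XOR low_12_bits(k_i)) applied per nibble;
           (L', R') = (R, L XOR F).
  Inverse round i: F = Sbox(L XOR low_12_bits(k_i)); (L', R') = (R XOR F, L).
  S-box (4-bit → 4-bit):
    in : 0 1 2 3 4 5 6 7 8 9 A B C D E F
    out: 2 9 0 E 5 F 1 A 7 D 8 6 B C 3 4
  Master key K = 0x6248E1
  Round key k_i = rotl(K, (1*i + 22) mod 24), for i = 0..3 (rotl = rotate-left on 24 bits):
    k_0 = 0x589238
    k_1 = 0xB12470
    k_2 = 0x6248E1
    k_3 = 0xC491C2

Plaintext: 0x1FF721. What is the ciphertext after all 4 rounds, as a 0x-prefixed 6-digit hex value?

s_0 = plaintext = 0x1FF721
s_1 = Round(s_0, k_0) = 0x721E62
s_2 = Round(s_1, k_1) = 0xE62FB1
s_3 = Round(s_2, k_2) = 0xFB1490
s_4 = Round(s_3, k_3) = 0x490041

0x490041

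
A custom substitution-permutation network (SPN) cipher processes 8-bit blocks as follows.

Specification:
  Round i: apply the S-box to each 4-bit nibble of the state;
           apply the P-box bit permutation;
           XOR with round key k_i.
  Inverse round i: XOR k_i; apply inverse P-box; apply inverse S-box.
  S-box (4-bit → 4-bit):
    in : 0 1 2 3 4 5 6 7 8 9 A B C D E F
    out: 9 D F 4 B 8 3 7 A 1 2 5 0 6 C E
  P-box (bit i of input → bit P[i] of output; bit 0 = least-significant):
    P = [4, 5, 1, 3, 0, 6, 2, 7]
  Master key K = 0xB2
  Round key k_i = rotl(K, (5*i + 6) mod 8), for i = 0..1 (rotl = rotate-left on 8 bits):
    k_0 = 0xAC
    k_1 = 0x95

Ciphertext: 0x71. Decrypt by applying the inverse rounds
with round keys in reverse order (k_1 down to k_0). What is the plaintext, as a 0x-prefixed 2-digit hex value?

0xDB

s_0 = ciphertext = 0x71
s_1 = InvRound(s_0, k_1) = 0xFA
s_2 = InvRound(s_1, k_0) = 0xDB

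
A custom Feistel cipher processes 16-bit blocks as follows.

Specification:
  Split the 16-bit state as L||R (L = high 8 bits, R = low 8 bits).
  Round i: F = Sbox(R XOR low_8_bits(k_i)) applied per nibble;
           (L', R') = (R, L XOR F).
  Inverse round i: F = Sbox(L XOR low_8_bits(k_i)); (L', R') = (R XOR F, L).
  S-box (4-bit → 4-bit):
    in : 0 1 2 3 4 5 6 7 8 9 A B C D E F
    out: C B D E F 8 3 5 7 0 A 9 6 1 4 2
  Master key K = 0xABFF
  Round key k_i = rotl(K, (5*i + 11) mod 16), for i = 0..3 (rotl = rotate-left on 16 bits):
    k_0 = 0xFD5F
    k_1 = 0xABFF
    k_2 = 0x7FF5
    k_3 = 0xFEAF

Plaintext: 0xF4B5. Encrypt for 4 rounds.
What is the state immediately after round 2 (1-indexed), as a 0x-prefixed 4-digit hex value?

0xBE4E

s_0 = plaintext = 0xF4B5
s_1 = Round(s_0, k_0) = 0xB5BE
s_2 = Round(s_1, k_1) = 0xBE4E
s_3 = Round(s_2, k_2) = 0x4E27
s_4 = Round(s_3, k_3) = 0x2739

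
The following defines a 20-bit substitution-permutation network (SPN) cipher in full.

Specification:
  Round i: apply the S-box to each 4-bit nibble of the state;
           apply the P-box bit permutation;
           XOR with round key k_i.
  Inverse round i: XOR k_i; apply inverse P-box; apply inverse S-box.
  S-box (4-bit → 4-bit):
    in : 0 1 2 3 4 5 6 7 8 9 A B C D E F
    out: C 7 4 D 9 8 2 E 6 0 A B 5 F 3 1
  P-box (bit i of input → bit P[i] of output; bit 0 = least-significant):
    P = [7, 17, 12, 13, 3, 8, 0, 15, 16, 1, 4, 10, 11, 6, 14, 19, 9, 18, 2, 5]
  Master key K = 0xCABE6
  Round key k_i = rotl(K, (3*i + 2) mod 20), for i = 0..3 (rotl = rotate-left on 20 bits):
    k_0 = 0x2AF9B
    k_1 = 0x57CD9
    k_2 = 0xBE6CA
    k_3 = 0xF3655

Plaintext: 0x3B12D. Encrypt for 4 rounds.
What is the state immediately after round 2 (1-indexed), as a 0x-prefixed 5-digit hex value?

0x56959

s_0 = plaintext = 0x3B12D
s_1 = Round(s_0, k_0) = 0x9956C
s_2 = Round(s_1, k_1) = 0x56959
s_3 = Round(s_2, k_2) = 0xB66AA
s_4 = Round(s_3, k_3) = 0x99537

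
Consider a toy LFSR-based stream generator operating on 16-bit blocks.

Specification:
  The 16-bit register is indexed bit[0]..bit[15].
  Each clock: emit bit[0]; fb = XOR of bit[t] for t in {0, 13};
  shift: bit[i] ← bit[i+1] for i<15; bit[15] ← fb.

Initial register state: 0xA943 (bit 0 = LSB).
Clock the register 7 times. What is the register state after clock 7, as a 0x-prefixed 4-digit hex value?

0xED52

reg_0 = 0xA943
clock 1: out=1, reg = 0x54A1
clock 2: out=1, reg = 0xAA50
clock 3: out=0, reg = 0xD528
clock 4: out=0, reg = 0x6A94
clock 5: out=0, reg = 0xB54A
clock 6: out=0, reg = 0xDAA5
clock 7: out=1, reg = 0xED52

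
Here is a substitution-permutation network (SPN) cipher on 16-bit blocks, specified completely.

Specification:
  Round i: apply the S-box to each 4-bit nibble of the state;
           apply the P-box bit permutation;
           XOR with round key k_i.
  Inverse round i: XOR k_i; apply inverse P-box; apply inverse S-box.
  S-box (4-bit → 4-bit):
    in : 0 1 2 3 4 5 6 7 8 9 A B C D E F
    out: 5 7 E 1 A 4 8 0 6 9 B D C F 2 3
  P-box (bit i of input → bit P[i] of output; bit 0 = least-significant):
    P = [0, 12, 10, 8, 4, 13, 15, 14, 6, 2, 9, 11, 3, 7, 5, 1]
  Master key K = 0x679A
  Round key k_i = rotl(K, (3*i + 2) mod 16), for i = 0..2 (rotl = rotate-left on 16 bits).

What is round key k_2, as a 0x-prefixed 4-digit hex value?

K = 0x679A
k_0 = rotl(K, (3*0+2) mod 16) = rotl(K, 2) = 0x9E69
k_1 = rotl(K, (3*1+2) mod 16) = rotl(K, 5) = 0xF34C
k_2 = rotl(K, (3*2+2) mod 16) = rotl(K, 8) = 0x9A67

0x9A67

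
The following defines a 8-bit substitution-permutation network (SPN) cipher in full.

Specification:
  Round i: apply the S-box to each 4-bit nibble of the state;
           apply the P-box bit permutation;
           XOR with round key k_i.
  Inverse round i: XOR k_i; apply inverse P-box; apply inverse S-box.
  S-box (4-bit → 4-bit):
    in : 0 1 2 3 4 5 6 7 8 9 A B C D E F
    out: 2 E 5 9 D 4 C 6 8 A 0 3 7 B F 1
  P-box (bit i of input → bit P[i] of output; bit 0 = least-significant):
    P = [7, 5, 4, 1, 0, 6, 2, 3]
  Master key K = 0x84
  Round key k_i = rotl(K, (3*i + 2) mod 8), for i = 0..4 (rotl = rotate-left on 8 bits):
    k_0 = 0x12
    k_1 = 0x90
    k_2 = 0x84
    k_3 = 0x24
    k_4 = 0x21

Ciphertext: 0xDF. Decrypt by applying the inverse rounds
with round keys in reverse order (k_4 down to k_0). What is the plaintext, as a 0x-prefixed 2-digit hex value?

s_0 = ciphertext = 0xDF
s_1 = InvRound(s_0, k_4) = 0x1E
s_2 = InvRound(s_1, k_3) = 0x81
s_3 = InvRound(s_2, k_2) = 0x2A
s_4 = InvRound(s_3, k_1) = 0x8E
s_5 = InvRound(s_4, k_0) = 0x62

0x62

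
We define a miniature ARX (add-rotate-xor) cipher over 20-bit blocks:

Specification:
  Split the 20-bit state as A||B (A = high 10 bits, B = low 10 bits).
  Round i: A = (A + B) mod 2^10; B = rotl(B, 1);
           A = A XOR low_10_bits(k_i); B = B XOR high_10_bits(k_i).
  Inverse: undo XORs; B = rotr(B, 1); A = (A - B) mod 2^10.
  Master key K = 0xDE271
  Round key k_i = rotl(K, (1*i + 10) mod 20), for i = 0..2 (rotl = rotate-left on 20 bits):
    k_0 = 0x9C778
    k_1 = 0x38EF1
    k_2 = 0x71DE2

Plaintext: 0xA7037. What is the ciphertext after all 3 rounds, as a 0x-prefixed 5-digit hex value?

s_0 = plaintext = 0xA7037
s_1 = Round(s_0, k_0) = 0x6AE1F
s_2 = Round(s_1, k_1) = 0x4ECDC
s_3 = Round(s_2, k_2) = 0xFD47F

0xFD47F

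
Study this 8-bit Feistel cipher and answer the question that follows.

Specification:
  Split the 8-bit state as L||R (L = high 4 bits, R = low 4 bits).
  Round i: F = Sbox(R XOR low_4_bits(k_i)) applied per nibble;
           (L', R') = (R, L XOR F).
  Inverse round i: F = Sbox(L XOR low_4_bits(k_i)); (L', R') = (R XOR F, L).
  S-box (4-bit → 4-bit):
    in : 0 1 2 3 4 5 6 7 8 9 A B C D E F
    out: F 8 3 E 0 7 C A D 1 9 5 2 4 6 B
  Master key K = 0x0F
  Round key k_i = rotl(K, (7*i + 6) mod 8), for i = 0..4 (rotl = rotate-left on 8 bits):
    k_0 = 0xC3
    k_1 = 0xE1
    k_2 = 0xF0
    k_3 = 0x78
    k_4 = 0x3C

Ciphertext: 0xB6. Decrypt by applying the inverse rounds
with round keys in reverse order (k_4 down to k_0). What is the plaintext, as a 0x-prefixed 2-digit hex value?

0xE6

s_0 = ciphertext = 0xB6
s_1 = InvRound(s_0, k_4) = 0xCB
s_2 = InvRound(s_1, k_3) = 0xBC
s_3 = InvRound(s_2, k_2) = 0x9B
s_4 = InvRound(s_3, k_1) = 0x69
s_5 = InvRound(s_4, k_0) = 0xE6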